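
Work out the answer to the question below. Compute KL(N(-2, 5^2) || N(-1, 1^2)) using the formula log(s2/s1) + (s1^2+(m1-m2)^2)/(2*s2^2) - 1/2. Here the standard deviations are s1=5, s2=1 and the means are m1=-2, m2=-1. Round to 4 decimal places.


KL divergence between normal distributions:
KL = log(s2/s1) + (s1^2 + (m1-m2)^2)/(2*s2^2) - 1/2.
log(1/5) = -1.609438.
(5^2 + (-2--1)^2)/(2*1^2) = (25 + 1)/2 = 13.0.
KL = -1.609438 + 13.0 - 0.5 = 10.8906

10.8906


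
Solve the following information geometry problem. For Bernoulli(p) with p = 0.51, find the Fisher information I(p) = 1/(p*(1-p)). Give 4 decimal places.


For Bernoulli(p), Fisher information is I(p) = 1/(p*(1-p)).
p = 0.51, 1-p = 0.49.
p*(1-p) = 0.2499.
I(p) = 1/0.2499 = 4.0016

4.0016


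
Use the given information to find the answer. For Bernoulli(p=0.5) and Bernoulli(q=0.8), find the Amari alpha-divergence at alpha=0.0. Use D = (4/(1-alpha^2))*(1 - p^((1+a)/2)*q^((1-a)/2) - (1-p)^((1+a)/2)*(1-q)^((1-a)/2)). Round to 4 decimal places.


Amari alpha-divergence:
D = (4/(1-alpha^2))*(1 - p^((1+a)/2)*q^((1-a)/2) - (1-p)^((1+a)/2)*(1-q)^((1-a)/2)).
alpha = 0.0, p = 0.5, q = 0.8.
e1 = (1+alpha)/2 = 0.5, e2 = (1-alpha)/2 = 0.5.
t1 = p^e1 * q^e2 = 0.5^0.5 * 0.8^0.5 = 0.632456.
t2 = (1-p)^e1 * (1-q)^e2 = 0.5^0.5 * 0.2^0.5 = 0.316228.
4/(1-alpha^2) = 4.0.
D = 4.0*(1 - 0.632456 - 0.316228) = 0.2053

0.2053


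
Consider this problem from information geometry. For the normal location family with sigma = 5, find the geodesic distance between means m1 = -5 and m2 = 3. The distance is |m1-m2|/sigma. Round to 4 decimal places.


On the fixed-variance normal subfamily, geodesic distance = |m1-m2|/sigma.
|-5 - 3| = 8.
sigma = 5.
d = 8/5 = 1.6000

1.6000


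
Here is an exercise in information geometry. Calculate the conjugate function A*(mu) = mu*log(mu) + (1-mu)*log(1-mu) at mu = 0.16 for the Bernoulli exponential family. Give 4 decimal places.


Legendre transform for Bernoulli:
A*(mu) = mu*log(mu) + (1-mu)*log(1-mu).
mu = 0.16, 1-mu = 0.84.
mu*log(mu) = 0.16*log(0.16) = -0.293213.
(1-mu)*log(1-mu) = 0.84*log(0.84) = -0.146457.
A* = -0.293213 + -0.146457 = -0.4397

-0.4397


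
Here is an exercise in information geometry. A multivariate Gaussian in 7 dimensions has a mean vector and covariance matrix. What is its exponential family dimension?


Exponential family dimension calculation:
For 7-dim MVN: mean has 7 params, covariance has 7*8/2 = 28 unique entries.
Total dim = 7 + 28 = 35.

35


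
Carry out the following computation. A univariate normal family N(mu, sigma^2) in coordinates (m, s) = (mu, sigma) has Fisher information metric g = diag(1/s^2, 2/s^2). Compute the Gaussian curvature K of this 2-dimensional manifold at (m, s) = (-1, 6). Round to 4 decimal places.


The metric has the form g = (A dm^2 + B ds^2)/s^2 with A = 1, B = 2.
Substitute u = sqrt(A/B)*m: g = B*(du^2 + ds^2)/s^2, i.e. B times the
Poincare upper half-plane metric, which has constant Gaussian curvature -1.
Scaling a 2D metric by a constant c divides the Gaussian curvature by c,
so K = -1/B = -1/(2) = -0.5000 everywhere (the point (m, s) = (-1, 6) is irrelevant:
the curvature is constant).
The requested Gaussian curvature is K = -0.5000.

-0.5000


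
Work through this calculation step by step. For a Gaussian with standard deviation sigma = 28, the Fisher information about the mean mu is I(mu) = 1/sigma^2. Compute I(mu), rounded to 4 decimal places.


The Fisher information for the mean of a normal distribution is I(mu) = 1/sigma^2.
sigma = 28, so sigma^2 = 784.
I(mu) = 1/784 = 0.0013

0.0013


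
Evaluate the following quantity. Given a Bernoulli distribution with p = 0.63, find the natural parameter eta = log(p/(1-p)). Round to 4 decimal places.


Natural parameter for Bernoulli: eta = log(p/(1-p)).
p = 0.63, 1-p = 0.37.
p/(1-p) = 1.702703.
eta = log(1.702703) = 0.5322

0.5322


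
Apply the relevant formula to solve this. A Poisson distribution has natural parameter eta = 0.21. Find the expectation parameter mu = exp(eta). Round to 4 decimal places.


Expectation parameter for Poisson exponential family:
mu = exp(eta).
eta = 0.21.
mu = exp(0.21) = 1.2337

1.2337


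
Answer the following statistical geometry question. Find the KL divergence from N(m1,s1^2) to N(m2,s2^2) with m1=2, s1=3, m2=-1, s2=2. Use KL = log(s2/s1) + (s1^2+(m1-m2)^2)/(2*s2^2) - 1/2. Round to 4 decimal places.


KL divergence between normal distributions:
KL = log(s2/s1) + (s1^2 + (m1-m2)^2)/(2*s2^2) - 1/2.
log(2/3) = -0.405465.
(3^2 + (2--1)^2)/(2*2^2) = (9 + 9)/8 = 2.25.
KL = -0.405465 + 2.25 - 0.5 = 1.3445

1.3445


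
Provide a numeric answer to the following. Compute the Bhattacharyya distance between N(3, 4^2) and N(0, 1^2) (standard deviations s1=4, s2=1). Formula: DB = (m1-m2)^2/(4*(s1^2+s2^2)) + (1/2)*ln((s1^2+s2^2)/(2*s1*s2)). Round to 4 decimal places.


Bhattacharyya distance between two Gaussians:
DB = (m1-m2)^2/(4*(s1^2+s2^2)) + (1/2)*ln((s1^2+s2^2)/(2*s1*s2)).
(m1-m2)^2 = (3)^2 = 9.
s1^2+s2^2 = 16 + 1 = 17.
term1 = 9/68 = 0.132353.
term2 = 0.5*ln(17/8.0) = 0.376886.
DB = 0.132353 + 0.376886 = 0.5092

0.5092


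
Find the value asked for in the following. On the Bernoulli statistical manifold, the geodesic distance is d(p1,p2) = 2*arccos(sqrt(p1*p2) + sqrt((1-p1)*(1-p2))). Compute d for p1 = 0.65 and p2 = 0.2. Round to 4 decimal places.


Geodesic distance on Bernoulli manifold:
d(p1,p2) = 2*arccos(sqrt(p1*p2) + sqrt((1-p1)*(1-p2))).
sqrt(p1*p2) = sqrt(0.65*0.2) = 0.360555.
sqrt((1-p1)*(1-p2)) = sqrt(0.35*0.8) = 0.52915.
arg = 0.360555 + 0.52915 = 0.889705.
d = 2*arccos(0.889705) = 0.9482

0.9482


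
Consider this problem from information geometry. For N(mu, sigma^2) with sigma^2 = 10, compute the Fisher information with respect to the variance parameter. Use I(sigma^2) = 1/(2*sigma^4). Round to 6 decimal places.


Fisher information for variance: I(sigma^2) = 1/(2*sigma^4).
sigma^2 = 10, so sigma^4 = 100.
I = 1/(2*100) = 1/200 = 0.005000

0.005000


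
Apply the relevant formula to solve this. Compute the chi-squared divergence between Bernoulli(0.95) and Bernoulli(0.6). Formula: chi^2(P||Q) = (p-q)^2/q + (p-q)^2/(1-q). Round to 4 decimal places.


Chi-squared divergence between Bernoulli distributions:
chi^2 = (p-q)^2/q + (p-q)^2/(1-q).
p = 0.95, q = 0.6, p-q = 0.35.
(p-q)^2 = 0.1225.
term1 = 0.1225/0.6 = 0.204167.
term2 = 0.1225/0.4 = 0.30625.
chi^2 = 0.204167 + 0.30625 = 0.5104

0.5104


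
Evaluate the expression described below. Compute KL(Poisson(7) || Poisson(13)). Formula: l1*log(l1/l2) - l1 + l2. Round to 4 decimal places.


KL divergence for Poisson:
KL = l1*log(l1/l2) - l1 + l2.
l1 = 7, l2 = 13.
log(7/13) = -0.619039.
l1*log(l1/l2) = 7 * -0.619039 = -4.333274.
KL = -4.333274 - 7 + 13 = 1.6667

1.6667


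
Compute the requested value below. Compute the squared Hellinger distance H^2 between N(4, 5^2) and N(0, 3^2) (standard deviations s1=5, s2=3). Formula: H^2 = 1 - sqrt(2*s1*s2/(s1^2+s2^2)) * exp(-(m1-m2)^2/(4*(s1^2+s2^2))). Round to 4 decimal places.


Squared Hellinger distance for Gaussians:
H^2 = 1 - sqrt(2*s1*s2/(s1^2+s2^2)) * exp(-(m1-m2)^2/(4*(s1^2+s2^2))).
s1^2 = 25, s2^2 = 9, s1^2+s2^2 = 34.
sqrt(2*5*3/(34)) = 0.939336.
(m1-m2)^2 = (4)^2 = 16.
exp(-16/(4*34)) = exp(-0.117647) = 0.88901.
H^2 = 1 - 0.939336*0.88901 = 0.1649

0.1649


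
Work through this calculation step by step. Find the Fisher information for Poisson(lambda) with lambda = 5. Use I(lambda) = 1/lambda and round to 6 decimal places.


Fisher information for Poisson: I(lambda) = 1/lambda.
lambda = 5.
I(lambda) = 1/5 = 0.200000

0.200000


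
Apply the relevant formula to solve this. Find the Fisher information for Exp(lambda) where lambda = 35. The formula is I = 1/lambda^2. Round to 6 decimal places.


Fisher information for exponential: I(lambda) = 1/lambda^2.
lambda = 35, lambda^2 = 1225.
I = 1/1225 = 0.000816

0.000816


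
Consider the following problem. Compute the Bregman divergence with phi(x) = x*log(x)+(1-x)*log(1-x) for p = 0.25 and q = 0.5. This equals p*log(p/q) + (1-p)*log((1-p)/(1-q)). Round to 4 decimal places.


Bregman divergence with negative entropy generator:
D = p*log(p/q) + (1-p)*log((1-p)/(1-q)).
p = 0.25, q = 0.5.
p*log(p/q) = 0.25*log(0.25/0.5) = -0.173287.
(1-p)*log((1-p)/(1-q)) = 0.75*log(0.75/0.5) = 0.304099.
D = -0.173287 + 0.304099 = 0.1308

0.1308


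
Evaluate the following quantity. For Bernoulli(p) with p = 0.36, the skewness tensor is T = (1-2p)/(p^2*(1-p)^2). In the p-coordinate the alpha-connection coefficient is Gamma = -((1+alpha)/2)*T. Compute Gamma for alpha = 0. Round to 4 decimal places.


Skewness (Amari-Chentsov) tensor: T = (1-2p)/(p^2*(1-p)^2).
p = 0.36, 1-2p = 0.28, p^2 = 0.1296, (1-p)^2 = 0.4096.
T = 0.28/(0.1296 * 0.4096) = 5.274643.
In the p-coordinate, Gamma^(alpha) = Gamma^(0) - (alpha/2)*T with Gamma^(0) = (1/2)*g'(p) = -T/2,
so Gamma^(alpha) = -((1+alpha)/2)*T.
alpha = 0, -(1+alpha)/2 = -0.5.
Gamma = -0.5 * 5.274643 = -2.6373

-2.6373


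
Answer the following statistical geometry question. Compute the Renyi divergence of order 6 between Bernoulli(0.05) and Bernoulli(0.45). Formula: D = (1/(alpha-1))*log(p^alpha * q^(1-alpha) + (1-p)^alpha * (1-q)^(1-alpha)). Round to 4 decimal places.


Renyi divergence of order alpha between Bernoulli distributions:
D = (1/(alpha-1))*log(p^alpha * q^(1-alpha) + (1-p)^alpha * (1-q)^(1-alpha)).
alpha = 6, p = 0.05, q = 0.45.
p^alpha * q^(1-alpha) = 0.05^6 * 0.45^-5 = 1e-06.
(1-p)^alpha * (1-q)^(1-alpha) = 0.95^6 * 0.55^-5 = 14.605895.
sum = 1e-06 + 14.605895 = 14.605896.
D = (1/5)*log(14.605896) = 0.5363

0.5363


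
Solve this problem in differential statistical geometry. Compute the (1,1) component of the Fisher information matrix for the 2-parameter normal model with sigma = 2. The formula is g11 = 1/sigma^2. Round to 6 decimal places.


For the 2-parameter normal family, the Fisher metric has:
  g11 = 1/sigma^2, g22 = 2/sigma^2.
sigma = 2, sigma^2 = 4.
g11 = 0.250000

0.250000


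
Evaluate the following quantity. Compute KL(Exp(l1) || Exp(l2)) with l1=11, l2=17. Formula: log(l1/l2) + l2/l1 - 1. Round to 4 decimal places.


KL divergence for exponential family:
KL = log(l1/l2) + l2/l1 - 1.
log(11/17) = -0.435318.
17/11 = 1.545455.
KL = -0.435318 + 1.545455 - 1 = 0.1101

0.1101


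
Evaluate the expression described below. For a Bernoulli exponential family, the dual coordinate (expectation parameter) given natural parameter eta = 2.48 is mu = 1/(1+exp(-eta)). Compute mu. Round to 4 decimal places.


Dual coordinate (expectation parameter) for Bernoulli:
mu = 1/(1+exp(-eta)).
eta = 2.48.
exp(-eta) = exp(-2.48) = 0.083743.
mu = 1/(1+0.083743) = 0.9227

0.9227


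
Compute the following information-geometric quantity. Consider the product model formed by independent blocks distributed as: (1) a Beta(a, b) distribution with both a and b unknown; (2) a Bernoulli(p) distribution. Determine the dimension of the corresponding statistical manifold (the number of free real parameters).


The dimension of a statistical manifold equals the number of free
(independent) real parameters of the model. For a product of independent
blocks the parameter counts add.
- Beta (a, b): 2.
- Bernoulli (p): 1.
Total = 2 + 1 = 3.
Dimension = 3

3


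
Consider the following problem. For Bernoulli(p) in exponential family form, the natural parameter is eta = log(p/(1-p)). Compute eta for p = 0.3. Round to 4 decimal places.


Natural parameter for Bernoulli: eta = log(p/(1-p)).
p = 0.3, 1-p = 0.7.
p/(1-p) = 0.428571.
eta = log(0.428571) = -0.8473

-0.8473


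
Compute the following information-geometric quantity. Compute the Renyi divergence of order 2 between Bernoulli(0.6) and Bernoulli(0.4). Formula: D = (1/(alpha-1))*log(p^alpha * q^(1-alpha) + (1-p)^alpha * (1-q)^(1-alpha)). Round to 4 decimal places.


Renyi divergence of order alpha between Bernoulli distributions:
D = (1/(alpha-1))*log(p^alpha * q^(1-alpha) + (1-p)^alpha * (1-q)^(1-alpha)).
alpha = 2, p = 0.6, q = 0.4.
p^alpha * q^(1-alpha) = 0.6^2 * 0.4^-1 = 0.9.
(1-p)^alpha * (1-q)^(1-alpha) = 0.4^2 * 0.6^-1 = 0.266667.
sum = 0.9 + 0.266667 = 1.166667.
D = (1/1)*log(1.166667) = 0.1542

0.1542


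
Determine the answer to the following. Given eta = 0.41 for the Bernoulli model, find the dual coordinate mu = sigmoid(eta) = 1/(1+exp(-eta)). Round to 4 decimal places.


Dual coordinate (expectation parameter) for Bernoulli:
mu = 1/(1+exp(-eta)).
eta = 0.41.
exp(-eta) = exp(-0.41) = 0.66365.
mu = 1/(1+0.66365) = 0.6011

0.6011


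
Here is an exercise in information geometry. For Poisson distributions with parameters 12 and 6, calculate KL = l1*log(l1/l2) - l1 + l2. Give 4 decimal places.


KL divergence for Poisson:
KL = l1*log(l1/l2) - l1 + l2.
l1 = 12, l2 = 6.
log(12/6) = 0.693147.
l1*log(l1/l2) = 12 * 0.693147 = 8.317766.
KL = 8.317766 - 12 + 6 = 2.3178

2.3178


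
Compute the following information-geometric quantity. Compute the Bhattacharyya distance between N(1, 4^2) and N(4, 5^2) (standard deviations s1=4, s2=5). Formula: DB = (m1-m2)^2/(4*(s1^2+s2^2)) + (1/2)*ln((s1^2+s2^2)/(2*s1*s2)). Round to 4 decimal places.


Bhattacharyya distance between two Gaussians:
DB = (m1-m2)^2/(4*(s1^2+s2^2)) + (1/2)*ln((s1^2+s2^2)/(2*s1*s2)).
(m1-m2)^2 = (-3)^2 = 9.
s1^2+s2^2 = 16 + 25 = 41.
term1 = 9/164 = 0.054878.
term2 = 0.5*ln(41/40.0) = 0.012346.
DB = 0.054878 + 0.012346 = 0.0672

0.0672


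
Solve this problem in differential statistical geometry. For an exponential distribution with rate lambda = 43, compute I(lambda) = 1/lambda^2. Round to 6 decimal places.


Fisher information for exponential: I(lambda) = 1/lambda^2.
lambda = 43, lambda^2 = 1849.
I = 1/1849 = 0.000541

0.000541


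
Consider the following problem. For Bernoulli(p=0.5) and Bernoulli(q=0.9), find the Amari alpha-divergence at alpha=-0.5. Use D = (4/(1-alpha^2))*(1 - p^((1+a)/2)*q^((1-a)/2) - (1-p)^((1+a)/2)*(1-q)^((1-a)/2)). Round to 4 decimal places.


Amari alpha-divergence:
D = (4/(1-alpha^2))*(1 - p^((1+a)/2)*q^((1-a)/2) - (1-p)^((1+a)/2)*(1-q)^((1-a)/2)).
alpha = -0.5, p = 0.5, q = 0.9.
e1 = (1+alpha)/2 = 0.25, e2 = (1-alpha)/2 = 0.75.
t1 = p^e1 * q^e2 = 0.5^0.25 * 0.9^0.75 = 0.777006.
t2 = (1-p)^e1 * (1-q)^e2 = 0.5^0.25 * 0.1^0.75 = 0.149535.
4/(1-alpha^2) = 5.333333.
D = 5.333333*(1 - 0.777006 - 0.149535) = 0.3918

0.3918


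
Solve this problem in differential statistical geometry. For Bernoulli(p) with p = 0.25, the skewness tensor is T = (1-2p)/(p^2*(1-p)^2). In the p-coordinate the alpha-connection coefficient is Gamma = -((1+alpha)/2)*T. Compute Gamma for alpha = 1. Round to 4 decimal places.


Skewness (Amari-Chentsov) tensor: T = (1-2p)/(p^2*(1-p)^2).
p = 0.25, 1-2p = 0.5, p^2 = 0.0625, (1-p)^2 = 0.5625.
T = 0.5/(0.0625 * 0.5625) = 14.222222.
In the p-coordinate, Gamma^(alpha) = Gamma^(0) - (alpha/2)*T with Gamma^(0) = (1/2)*g'(p) = -T/2,
so Gamma^(alpha) = -((1+alpha)/2)*T.
alpha = 1, -(1+alpha)/2 = -1.0.
Gamma = -1.0 * 14.222222 = -14.2222

-14.2222


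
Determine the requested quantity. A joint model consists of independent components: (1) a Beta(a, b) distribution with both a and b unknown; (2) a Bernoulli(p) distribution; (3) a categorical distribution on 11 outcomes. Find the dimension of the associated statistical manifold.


The dimension of a statistical manifold equals the number of free
(independent) real parameters of the model. For a product of independent
blocks the parameter counts add.
- Beta (a, b): 2.
- Bernoulli (p): 1.
- categorical on 11 outcomes (probabilities sum to 1): 11-1 = 10.
Total = 2 + 1 + 10 = 13.
Dimension = 13

13


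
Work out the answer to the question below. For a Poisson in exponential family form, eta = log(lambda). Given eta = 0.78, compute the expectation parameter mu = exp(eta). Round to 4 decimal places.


Expectation parameter for Poisson exponential family:
mu = exp(eta).
eta = 0.78.
mu = exp(0.78) = 2.1815

2.1815


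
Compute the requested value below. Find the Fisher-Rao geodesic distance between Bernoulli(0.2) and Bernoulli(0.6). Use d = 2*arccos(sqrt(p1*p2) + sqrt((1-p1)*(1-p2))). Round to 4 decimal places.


Geodesic distance on Bernoulli manifold:
d(p1,p2) = 2*arccos(sqrt(p1*p2) + sqrt((1-p1)*(1-p2))).
sqrt(p1*p2) = sqrt(0.2*0.6) = 0.34641.
sqrt((1-p1)*(1-p2)) = sqrt(0.8*0.4) = 0.565685.
arg = 0.34641 + 0.565685 = 0.912096.
d = 2*arccos(0.912096) = 0.8449

0.8449


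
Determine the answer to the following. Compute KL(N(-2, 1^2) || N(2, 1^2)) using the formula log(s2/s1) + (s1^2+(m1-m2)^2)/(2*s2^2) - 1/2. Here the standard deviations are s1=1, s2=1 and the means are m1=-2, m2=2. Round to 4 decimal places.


KL divergence between normal distributions:
KL = log(s2/s1) + (s1^2 + (m1-m2)^2)/(2*s2^2) - 1/2.
log(1/1) = 0.0.
(1^2 + (-2-2)^2)/(2*1^2) = (1 + 16)/2 = 8.5.
KL = 0.0 + 8.5 - 0.5 = 8.0000

8.0000


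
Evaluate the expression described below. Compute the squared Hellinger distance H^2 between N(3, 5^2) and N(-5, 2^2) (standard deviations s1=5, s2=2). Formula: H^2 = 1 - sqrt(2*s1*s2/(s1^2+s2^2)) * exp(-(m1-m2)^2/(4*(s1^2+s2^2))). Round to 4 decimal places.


Squared Hellinger distance for Gaussians:
H^2 = 1 - sqrt(2*s1*s2/(s1^2+s2^2)) * exp(-(m1-m2)^2/(4*(s1^2+s2^2))).
s1^2 = 25, s2^2 = 4, s1^2+s2^2 = 29.
sqrt(2*5*2/(29)) = 0.830455.
(m1-m2)^2 = (8)^2 = 64.
exp(-64/(4*29)) = exp(-0.551724) = 0.575956.
H^2 = 1 - 0.830455*0.575956 = 0.5217

0.5217


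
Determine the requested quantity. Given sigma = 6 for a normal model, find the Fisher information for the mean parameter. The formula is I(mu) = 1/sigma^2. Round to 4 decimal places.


The Fisher information for the mean of a normal distribution is I(mu) = 1/sigma^2.
sigma = 6, so sigma^2 = 36.
I(mu) = 1/36 = 0.0278

0.0278


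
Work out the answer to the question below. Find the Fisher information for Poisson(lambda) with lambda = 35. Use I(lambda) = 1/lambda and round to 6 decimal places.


Fisher information for Poisson: I(lambda) = 1/lambda.
lambda = 35.
I(lambda) = 1/35 = 0.028571

0.028571


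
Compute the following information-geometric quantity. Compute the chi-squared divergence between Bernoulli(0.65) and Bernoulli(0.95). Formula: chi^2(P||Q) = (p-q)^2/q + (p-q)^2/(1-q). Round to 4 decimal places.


Chi-squared divergence between Bernoulli distributions:
chi^2 = (p-q)^2/q + (p-q)^2/(1-q).
p = 0.65, q = 0.95, p-q = -0.3.
(p-q)^2 = 0.09.
term1 = 0.09/0.95 = 0.094737.
term2 = 0.09/0.05 = 1.8.
chi^2 = 0.094737 + 1.8 = 1.8947

1.8947


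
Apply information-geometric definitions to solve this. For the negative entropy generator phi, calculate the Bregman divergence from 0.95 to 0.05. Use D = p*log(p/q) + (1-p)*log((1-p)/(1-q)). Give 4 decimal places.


Bregman divergence with negative entropy generator:
D = p*log(p/q) + (1-p)*log((1-p)/(1-q)).
p = 0.95, q = 0.05.
p*log(p/q) = 0.95*log(0.95/0.05) = 2.797217.
(1-p)*log((1-p)/(1-q)) = 0.05*log(0.05/0.95) = -0.147222.
D = 2.797217 + -0.147222 = 2.6500

2.6500


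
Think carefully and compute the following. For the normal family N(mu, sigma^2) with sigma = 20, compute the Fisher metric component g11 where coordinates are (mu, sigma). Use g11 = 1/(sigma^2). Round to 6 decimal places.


For the 2-parameter normal family, the Fisher metric has:
  g11 = 1/sigma^2, g22 = 2/sigma^2.
sigma = 20, sigma^2 = 400.
g11 = 0.002500

0.002500


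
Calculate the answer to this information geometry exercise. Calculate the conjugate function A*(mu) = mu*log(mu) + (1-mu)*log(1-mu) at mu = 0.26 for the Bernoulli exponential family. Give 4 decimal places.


Legendre transform for Bernoulli:
A*(mu) = mu*log(mu) + (1-mu)*log(1-mu).
mu = 0.26, 1-mu = 0.74.
mu*log(mu) = 0.26*log(0.26) = -0.350239.
(1-mu)*log(1-mu) = 0.74*log(0.74) = -0.222818.
A* = -0.350239 + -0.222818 = -0.5731

-0.5731


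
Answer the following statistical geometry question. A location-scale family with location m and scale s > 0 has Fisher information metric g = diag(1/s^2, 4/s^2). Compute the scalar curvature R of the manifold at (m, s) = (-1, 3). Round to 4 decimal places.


The metric has the form g = (A dm^2 + B ds^2)/s^2 with A = 1, B = 4.
Substitute u = sqrt(A/B)*m: g = B*(du^2 + ds^2)/s^2, i.e. B times the
Poincare upper half-plane metric, which has constant Gaussian curvature -1.
Scaling a 2D metric by a constant c divides the Gaussian curvature by c,
so K = -1/B = -1/(4) = -0.2500 everywhere (the point (m, s) = (-1, 3) is irrelevant:
the curvature is constant).
Scalar curvature in dimension 2: R = 2K = -2/(4) = -0.5000.

-0.5000


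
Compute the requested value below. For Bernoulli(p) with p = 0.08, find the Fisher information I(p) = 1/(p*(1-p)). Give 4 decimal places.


For Bernoulli(p), Fisher information is I(p) = 1/(p*(1-p)).
p = 0.08, 1-p = 0.92.
p*(1-p) = 0.0736.
I(p) = 1/0.0736 = 13.5870

13.5870


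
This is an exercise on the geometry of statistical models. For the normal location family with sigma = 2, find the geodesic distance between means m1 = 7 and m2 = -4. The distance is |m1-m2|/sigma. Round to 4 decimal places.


On the fixed-variance normal subfamily, geodesic distance = |m1-m2|/sigma.
|7 - -4| = 11.
sigma = 2.
d = 11/2 = 5.5000

5.5000


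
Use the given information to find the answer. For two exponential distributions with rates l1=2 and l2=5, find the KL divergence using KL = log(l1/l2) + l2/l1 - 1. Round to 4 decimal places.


KL divergence for exponential family:
KL = log(l1/l2) + l2/l1 - 1.
log(2/5) = -0.916291.
5/2 = 2.5.
KL = -0.916291 + 2.5 - 1 = 0.5837

0.5837


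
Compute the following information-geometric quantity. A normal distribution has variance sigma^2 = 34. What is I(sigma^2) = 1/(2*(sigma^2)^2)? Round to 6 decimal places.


Fisher information for variance: I(sigma^2) = 1/(2*sigma^4).
sigma^2 = 34, so sigma^4 = 1156.
I = 1/(2*1156) = 1/2312 = 0.000433

0.000433


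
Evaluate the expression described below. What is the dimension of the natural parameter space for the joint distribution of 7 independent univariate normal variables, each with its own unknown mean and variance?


Exponential family dimension calculation:
Each univariate normal has two natural parameters (mu/sigma^2 and -1/(2 sigma^2)).
With 7 independent components, dim = 2 * 7 = 14.

14


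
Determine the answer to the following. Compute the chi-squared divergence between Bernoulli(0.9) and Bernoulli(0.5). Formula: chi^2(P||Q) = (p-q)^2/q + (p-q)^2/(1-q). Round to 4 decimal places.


Chi-squared divergence between Bernoulli distributions:
chi^2 = (p-q)^2/q + (p-q)^2/(1-q).
p = 0.9, q = 0.5, p-q = 0.4.
(p-q)^2 = 0.16.
term1 = 0.16/0.5 = 0.32.
term2 = 0.16/0.5 = 0.32.
chi^2 = 0.32 + 0.32 = 0.6400

0.6400


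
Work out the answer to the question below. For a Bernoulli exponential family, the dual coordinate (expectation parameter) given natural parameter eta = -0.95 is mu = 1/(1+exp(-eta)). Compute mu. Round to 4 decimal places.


Dual coordinate (expectation parameter) for Bernoulli:
mu = 1/(1+exp(-eta)).
eta = -0.95.
exp(-eta) = exp(0.95) = 2.58571.
mu = 1/(1+2.58571) = 0.2789

0.2789


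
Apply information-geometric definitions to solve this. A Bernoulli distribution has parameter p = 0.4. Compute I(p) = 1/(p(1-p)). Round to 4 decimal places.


For Bernoulli(p), Fisher information is I(p) = 1/(p*(1-p)).
p = 0.4, 1-p = 0.6.
p*(1-p) = 0.24.
I(p) = 1/0.24 = 4.1667

4.1667


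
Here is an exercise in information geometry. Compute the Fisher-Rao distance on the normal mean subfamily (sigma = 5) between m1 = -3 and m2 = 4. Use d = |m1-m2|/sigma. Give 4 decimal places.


On the fixed-variance normal subfamily, geodesic distance = |m1-m2|/sigma.
|-3 - 4| = 7.
sigma = 5.
d = 7/5 = 1.4000

1.4000


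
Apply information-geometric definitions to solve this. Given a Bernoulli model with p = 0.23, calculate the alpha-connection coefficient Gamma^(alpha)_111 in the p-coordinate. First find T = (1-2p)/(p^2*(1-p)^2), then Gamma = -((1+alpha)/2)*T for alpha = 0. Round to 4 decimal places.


Skewness (Amari-Chentsov) tensor: T = (1-2p)/(p^2*(1-p)^2).
p = 0.23, 1-2p = 0.54, p^2 = 0.0529, (1-p)^2 = 0.5929.
T = 0.54/(0.0529 * 0.5929) = 17.216967.
In the p-coordinate, Gamma^(alpha) = Gamma^(0) - (alpha/2)*T with Gamma^(0) = (1/2)*g'(p) = -T/2,
so Gamma^(alpha) = -((1+alpha)/2)*T.
alpha = 0, -(1+alpha)/2 = -0.5.
Gamma = -0.5 * 17.216967 = -8.6085

-8.6085


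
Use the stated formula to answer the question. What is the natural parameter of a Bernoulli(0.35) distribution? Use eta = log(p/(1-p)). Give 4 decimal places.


Natural parameter for Bernoulli: eta = log(p/(1-p)).
p = 0.35, 1-p = 0.65.
p/(1-p) = 0.538462.
eta = log(0.538462) = -0.6190

-0.6190


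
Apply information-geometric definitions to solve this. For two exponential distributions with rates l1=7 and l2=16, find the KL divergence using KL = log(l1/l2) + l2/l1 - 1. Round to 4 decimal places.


KL divergence for exponential family:
KL = log(l1/l2) + l2/l1 - 1.
log(7/16) = -0.826679.
16/7 = 2.285714.
KL = -0.826679 + 2.285714 - 1 = 0.4590

0.4590


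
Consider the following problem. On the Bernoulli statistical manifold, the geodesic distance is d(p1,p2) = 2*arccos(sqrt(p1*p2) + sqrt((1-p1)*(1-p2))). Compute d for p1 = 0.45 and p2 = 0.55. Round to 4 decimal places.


Geodesic distance on Bernoulli manifold:
d(p1,p2) = 2*arccos(sqrt(p1*p2) + sqrt((1-p1)*(1-p2))).
sqrt(p1*p2) = sqrt(0.45*0.55) = 0.497494.
sqrt((1-p1)*(1-p2)) = sqrt(0.55*0.45) = 0.497494.
arg = 0.497494 + 0.497494 = 0.994987.
d = 2*arccos(0.994987) = 0.2003

0.2003


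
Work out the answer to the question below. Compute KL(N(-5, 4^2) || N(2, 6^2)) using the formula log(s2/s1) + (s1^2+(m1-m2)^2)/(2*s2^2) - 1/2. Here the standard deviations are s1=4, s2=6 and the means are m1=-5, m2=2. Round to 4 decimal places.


KL divergence between normal distributions:
KL = log(s2/s1) + (s1^2 + (m1-m2)^2)/(2*s2^2) - 1/2.
log(6/4) = 0.405465.
(4^2 + (-5-2)^2)/(2*6^2) = (16 + 49)/72 = 0.902778.
KL = 0.405465 + 0.902778 - 0.5 = 0.8082

0.8082


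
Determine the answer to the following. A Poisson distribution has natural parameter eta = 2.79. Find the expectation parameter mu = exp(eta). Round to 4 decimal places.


Expectation parameter for Poisson exponential family:
mu = exp(eta).
eta = 2.79.
mu = exp(2.79) = 16.2810

16.2810


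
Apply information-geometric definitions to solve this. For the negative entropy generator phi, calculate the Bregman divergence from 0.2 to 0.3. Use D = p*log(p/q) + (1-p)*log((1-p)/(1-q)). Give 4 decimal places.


Bregman divergence with negative entropy generator:
D = p*log(p/q) + (1-p)*log((1-p)/(1-q)).
p = 0.2, q = 0.3.
p*log(p/q) = 0.2*log(0.2/0.3) = -0.081093.
(1-p)*log((1-p)/(1-q)) = 0.8*log(0.8/0.7) = 0.106825.
D = -0.081093 + 0.106825 = 0.0257

0.0257


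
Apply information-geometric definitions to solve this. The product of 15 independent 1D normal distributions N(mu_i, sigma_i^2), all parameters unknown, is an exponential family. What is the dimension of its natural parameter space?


Exponential family dimension calculation:
Each univariate normal has two natural parameters (mu/sigma^2 and -1/(2 sigma^2)).
With 15 independent components, dim = 2 * 15 = 30.

30


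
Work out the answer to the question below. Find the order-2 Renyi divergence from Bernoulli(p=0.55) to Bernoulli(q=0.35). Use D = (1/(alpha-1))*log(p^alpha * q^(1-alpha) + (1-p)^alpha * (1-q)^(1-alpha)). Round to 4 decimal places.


Renyi divergence of order alpha between Bernoulli distributions:
D = (1/(alpha-1))*log(p^alpha * q^(1-alpha) + (1-p)^alpha * (1-q)^(1-alpha)).
alpha = 2, p = 0.55, q = 0.35.
p^alpha * q^(1-alpha) = 0.55^2 * 0.35^-1 = 0.864286.
(1-p)^alpha * (1-q)^(1-alpha) = 0.45^2 * 0.65^-1 = 0.311538.
sum = 0.864286 + 0.311538 = 1.175824.
D = (1/1)*log(1.175824) = 0.1620

0.1620


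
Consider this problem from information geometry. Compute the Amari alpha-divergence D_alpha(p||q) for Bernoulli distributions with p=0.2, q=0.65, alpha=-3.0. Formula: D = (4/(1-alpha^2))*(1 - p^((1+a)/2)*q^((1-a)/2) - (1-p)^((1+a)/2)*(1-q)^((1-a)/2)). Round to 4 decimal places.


Amari alpha-divergence:
D = (4/(1-alpha^2))*(1 - p^((1+a)/2)*q^((1-a)/2) - (1-p)^((1+a)/2)*(1-q)^((1-a)/2)).
alpha = -3.0, p = 0.2, q = 0.65.
e1 = (1+alpha)/2 = -1.0, e2 = (1-alpha)/2 = 2.0.
t1 = p^e1 * q^e2 = 0.2^-1.0 * 0.65^2.0 = 2.1125.
t2 = (1-p)^e1 * (1-q)^e2 = 0.8^-1.0 * 0.35^2.0 = 0.153125.
4/(1-alpha^2) = -0.5.
D = -0.5*(1 - 2.1125 - 0.153125) = 0.6328

0.6328


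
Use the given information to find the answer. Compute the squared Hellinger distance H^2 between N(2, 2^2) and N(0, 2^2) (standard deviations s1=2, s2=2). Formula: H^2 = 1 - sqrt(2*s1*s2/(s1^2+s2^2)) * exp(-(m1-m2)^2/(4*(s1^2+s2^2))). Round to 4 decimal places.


Squared Hellinger distance for Gaussians:
H^2 = 1 - sqrt(2*s1*s2/(s1^2+s2^2)) * exp(-(m1-m2)^2/(4*(s1^2+s2^2))).
s1^2 = 4, s2^2 = 4, s1^2+s2^2 = 8.
sqrt(2*2*2/(8)) = 1.0.
(m1-m2)^2 = (2)^2 = 4.
exp(-4/(4*8)) = exp(-0.125) = 0.882497.
H^2 = 1 - 1.0*0.882497 = 0.1175

0.1175


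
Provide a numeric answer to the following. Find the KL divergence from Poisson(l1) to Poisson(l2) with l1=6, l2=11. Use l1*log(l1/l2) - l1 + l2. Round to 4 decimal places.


KL divergence for Poisson:
KL = l1*log(l1/l2) - l1 + l2.
l1 = 6, l2 = 11.
log(6/11) = -0.606136.
l1*log(l1/l2) = 6 * -0.606136 = -3.636815.
KL = -3.636815 - 6 + 11 = 1.3632

1.3632


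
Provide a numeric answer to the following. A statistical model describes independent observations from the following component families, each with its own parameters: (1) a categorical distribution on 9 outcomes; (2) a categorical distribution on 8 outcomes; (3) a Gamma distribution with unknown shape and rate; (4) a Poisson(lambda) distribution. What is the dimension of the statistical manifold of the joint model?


The dimension of a statistical manifold equals the number of free
(independent) real parameters of the model. For a product of independent
blocks the parameter counts add.
- categorical on 9 outcomes (probabilities sum to 1): 9-1 = 8.
- categorical on 8 outcomes (probabilities sum to 1): 8-1 = 7.
- Gamma (shape, rate): 2.
- Poisson (lambda): 1.
Total = 8 + 7 + 2 + 1 = 18.
Dimension = 18

18


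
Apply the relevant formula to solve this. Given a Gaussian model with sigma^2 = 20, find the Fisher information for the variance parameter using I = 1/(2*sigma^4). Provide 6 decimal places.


Fisher information for variance: I(sigma^2) = 1/(2*sigma^4).
sigma^2 = 20, so sigma^4 = 400.
I = 1/(2*400) = 1/800 = 0.001250

0.001250


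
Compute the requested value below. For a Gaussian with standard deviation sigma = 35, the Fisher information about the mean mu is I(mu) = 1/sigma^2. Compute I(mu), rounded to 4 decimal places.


The Fisher information for the mean of a normal distribution is I(mu) = 1/sigma^2.
sigma = 35, so sigma^2 = 1225.
I(mu) = 1/1225 = 0.0008

0.0008


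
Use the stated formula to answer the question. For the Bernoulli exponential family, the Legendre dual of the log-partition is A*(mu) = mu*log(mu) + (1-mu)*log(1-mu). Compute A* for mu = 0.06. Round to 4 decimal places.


Legendre transform for Bernoulli:
A*(mu) = mu*log(mu) + (1-mu)*log(1-mu).
mu = 0.06, 1-mu = 0.94.
mu*log(mu) = 0.06*log(0.06) = -0.168805.
(1-mu)*log(1-mu) = 0.94*log(0.94) = -0.058163.
A* = -0.168805 + -0.058163 = -0.2270

-0.2270


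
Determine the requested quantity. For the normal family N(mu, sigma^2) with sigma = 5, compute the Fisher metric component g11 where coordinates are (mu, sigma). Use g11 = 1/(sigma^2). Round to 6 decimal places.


For the 2-parameter normal family, the Fisher metric has:
  g11 = 1/sigma^2, g22 = 2/sigma^2.
sigma = 5, sigma^2 = 25.
g11 = 0.040000

0.040000


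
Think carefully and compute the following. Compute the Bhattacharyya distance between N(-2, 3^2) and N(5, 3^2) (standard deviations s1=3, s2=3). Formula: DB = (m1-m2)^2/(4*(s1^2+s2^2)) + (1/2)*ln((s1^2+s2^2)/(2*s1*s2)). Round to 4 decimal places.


Bhattacharyya distance between two Gaussians:
DB = (m1-m2)^2/(4*(s1^2+s2^2)) + (1/2)*ln((s1^2+s2^2)/(2*s1*s2)).
(m1-m2)^2 = (-7)^2 = 49.
s1^2+s2^2 = 9 + 9 = 18.
term1 = 49/72 = 0.680556.
term2 = 0.5*ln(18/18.0) = 0.0.
DB = 0.680556 + 0.0 = 0.6806

0.6806


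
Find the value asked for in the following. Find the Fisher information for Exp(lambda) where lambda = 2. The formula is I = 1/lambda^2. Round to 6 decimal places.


Fisher information for exponential: I(lambda) = 1/lambda^2.
lambda = 2, lambda^2 = 4.
I = 1/4 = 0.250000

0.250000


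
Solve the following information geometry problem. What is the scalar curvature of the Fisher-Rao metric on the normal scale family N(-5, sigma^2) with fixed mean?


This family has a single free parameter, so its statistical manifold
is 1-dimensional. The Riemann curvature tensor of any 1-dimensional
Riemannian manifold vanishes identically, so R = 0.

0


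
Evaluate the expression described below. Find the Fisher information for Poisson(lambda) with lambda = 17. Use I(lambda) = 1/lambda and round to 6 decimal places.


Fisher information for Poisson: I(lambda) = 1/lambda.
lambda = 17.
I(lambda) = 1/17 = 0.058824

0.058824


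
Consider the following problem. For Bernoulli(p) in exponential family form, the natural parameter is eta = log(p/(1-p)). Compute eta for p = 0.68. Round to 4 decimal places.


Natural parameter for Bernoulli: eta = log(p/(1-p)).
p = 0.68, 1-p = 0.32.
p/(1-p) = 2.125.
eta = log(2.125) = 0.7538

0.7538


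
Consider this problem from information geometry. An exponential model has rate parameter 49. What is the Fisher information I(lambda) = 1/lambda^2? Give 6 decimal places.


Fisher information for exponential: I(lambda) = 1/lambda^2.
lambda = 49, lambda^2 = 2401.
I = 1/2401 = 0.000416

0.000416


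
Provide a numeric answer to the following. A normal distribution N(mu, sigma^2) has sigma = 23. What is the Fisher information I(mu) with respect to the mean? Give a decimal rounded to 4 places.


The Fisher information for the mean of a normal distribution is I(mu) = 1/sigma^2.
sigma = 23, so sigma^2 = 529.
I(mu) = 1/529 = 0.0019

0.0019


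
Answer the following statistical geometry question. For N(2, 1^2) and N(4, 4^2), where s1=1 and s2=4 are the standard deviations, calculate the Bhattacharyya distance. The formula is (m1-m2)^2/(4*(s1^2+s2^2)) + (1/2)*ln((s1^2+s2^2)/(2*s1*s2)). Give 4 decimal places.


Bhattacharyya distance between two Gaussians:
DB = (m1-m2)^2/(4*(s1^2+s2^2)) + (1/2)*ln((s1^2+s2^2)/(2*s1*s2)).
(m1-m2)^2 = (-2)^2 = 4.
s1^2+s2^2 = 1 + 16 = 17.
term1 = 4/68 = 0.058824.
term2 = 0.5*ln(17/8.0) = 0.376886.
DB = 0.058824 + 0.376886 = 0.4357

0.4357


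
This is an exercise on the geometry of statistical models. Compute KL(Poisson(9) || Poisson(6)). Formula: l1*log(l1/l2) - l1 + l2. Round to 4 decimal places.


KL divergence for Poisson:
KL = l1*log(l1/l2) - l1 + l2.
l1 = 9, l2 = 6.
log(9/6) = 0.405465.
l1*log(l1/l2) = 9 * 0.405465 = 3.649186.
KL = 3.649186 - 9 + 6 = 0.6492

0.6492


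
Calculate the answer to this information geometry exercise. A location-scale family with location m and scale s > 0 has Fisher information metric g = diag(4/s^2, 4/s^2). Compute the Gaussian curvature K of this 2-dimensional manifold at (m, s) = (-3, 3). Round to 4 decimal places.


The metric has the form g = (A dm^2 + B ds^2)/s^2 with A = 4, B = 4.
Substitute u = sqrt(A/B)*m: g = B*(du^2 + ds^2)/s^2, i.e. B times the
Poincare upper half-plane metric, which has constant Gaussian curvature -1.
Scaling a 2D metric by a constant c divides the Gaussian curvature by c,
so K = -1/B = -1/(4) = -0.2500 everywhere (the point (m, s) = (-3, 3) is irrelevant:
the curvature is constant).
The requested Gaussian curvature is K = -0.2500.

-0.2500


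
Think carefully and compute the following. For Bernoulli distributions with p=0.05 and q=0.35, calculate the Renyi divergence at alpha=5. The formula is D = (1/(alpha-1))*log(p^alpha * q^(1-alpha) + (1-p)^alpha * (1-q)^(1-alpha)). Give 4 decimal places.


Renyi divergence of order alpha between Bernoulli distributions:
D = (1/(alpha-1))*log(p^alpha * q^(1-alpha) + (1-p)^alpha * (1-q)^(1-alpha)).
alpha = 5, p = 0.05, q = 0.35.
p^alpha * q^(1-alpha) = 0.05^5 * 0.35^-4 = 2.1e-05.
(1-p)^alpha * (1-q)^(1-alpha) = 0.95^5 * 0.65^-4 = 4.334755.
sum = 2.1e-05 + 4.334755 = 4.334776.
D = (1/4)*log(4.334776) = 0.3667

0.3667


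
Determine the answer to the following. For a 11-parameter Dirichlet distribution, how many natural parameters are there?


Exponential family dimension calculation:
Dirichlet with 11 components has 11 natural parameters.

11


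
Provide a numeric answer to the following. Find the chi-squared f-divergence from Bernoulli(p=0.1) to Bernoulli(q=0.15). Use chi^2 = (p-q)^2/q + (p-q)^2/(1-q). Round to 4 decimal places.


Chi-squared divergence between Bernoulli distributions:
chi^2 = (p-q)^2/q + (p-q)^2/(1-q).
p = 0.1, q = 0.15, p-q = -0.05.
(p-q)^2 = 0.0025.
term1 = 0.0025/0.15 = 0.016667.
term2 = 0.0025/0.85 = 0.002941.
chi^2 = 0.016667 + 0.002941 = 0.0196

0.0196


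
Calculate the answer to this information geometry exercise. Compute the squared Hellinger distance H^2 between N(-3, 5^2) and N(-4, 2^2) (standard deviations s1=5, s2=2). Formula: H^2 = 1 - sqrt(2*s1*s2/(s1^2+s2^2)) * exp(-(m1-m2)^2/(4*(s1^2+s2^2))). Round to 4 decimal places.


Squared Hellinger distance for Gaussians:
H^2 = 1 - sqrt(2*s1*s2/(s1^2+s2^2)) * exp(-(m1-m2)^2/(4*(s1^2+s2^2))).
s1^2 = 25, s2^2 = 4, s1^2+s2^2 = 29.
sqrt(2*5*2/(29)) = 0.830455.
(m1-m2)^2 = (1)^2 = 1.
exp(-1/(4*29)) = exp(-0.008621) = 0.991416.
H^2 = 1 - 0.830455*0.991416 = 0.1767

0.1767


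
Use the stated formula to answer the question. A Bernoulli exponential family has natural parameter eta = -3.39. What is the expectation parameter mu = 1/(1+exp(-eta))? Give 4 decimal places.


Dual coordinate (expectation parameter) for Bernoulli:
mu = 1/(1+exp(-eta)).
eta = -3.39.
exp(-eta) = exp(3.39) = 29.665952.
mu = 1/(1+29.665952) = 0.0326

0.0326


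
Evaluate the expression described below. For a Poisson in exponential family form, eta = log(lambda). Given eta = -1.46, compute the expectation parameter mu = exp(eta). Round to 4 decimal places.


Expectation parameter for Poisson exponential family:
mu = exp(eta).
eta = -1.46.
mu = exp(-1.46) = 0.2322

0.2322


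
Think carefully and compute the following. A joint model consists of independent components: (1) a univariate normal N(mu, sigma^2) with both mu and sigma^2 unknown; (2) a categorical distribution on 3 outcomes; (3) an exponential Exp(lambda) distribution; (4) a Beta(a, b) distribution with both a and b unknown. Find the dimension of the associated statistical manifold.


The dimension of a statistical manifold equals the number of free
(independent) real parameters of the model. For a product of independent
blocks the parameter counts add.
- normal (mu, sigma^2): 2.
- categorical on 3 outcomes (probabilities sum to 1): 3-1 = 2.
- exponential (lambda): 1.
- Beta (a, b): 2.
Total = 2 + 2 + 1 + 2 = 7.
Dimension = 7

7


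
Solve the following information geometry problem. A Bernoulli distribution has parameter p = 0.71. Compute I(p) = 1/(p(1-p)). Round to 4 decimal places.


For Bernoulli(p), Fisher information is I(p) = 1/(p*(1-p)).
p = 0.71, 1-p = 0.29.
p*(1-p) = 0.2059.
I(p) = 1/0.2059 = 4.8567

4.8567


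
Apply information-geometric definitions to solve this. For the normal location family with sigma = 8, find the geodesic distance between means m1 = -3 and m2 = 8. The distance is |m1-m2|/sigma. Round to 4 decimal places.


On the fixed-variance normal subfamily, geodesic distance = |m1-m2|/sigma.
|-3 - 8| = 11.
sigma = 8.
d = 11/8 = 1.3750

1.3750


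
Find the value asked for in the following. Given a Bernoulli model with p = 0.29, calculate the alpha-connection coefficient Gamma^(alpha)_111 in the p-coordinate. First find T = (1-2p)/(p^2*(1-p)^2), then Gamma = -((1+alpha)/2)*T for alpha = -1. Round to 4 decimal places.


Skewness (Amari-Chentsov) tensor: T = (1-2p)/(p^2*(1-p)^2).
p = 0.29, 1-2p = 0.42, p^2 = 0.0841, (1-p)^2 = 0.5041.
T = 0.42/(0.0841 * 0.5041) = 9.906873.
In the p-coordinate, Gamma^(alpha) = Gamma^(0) - (alpha/2)*T with Gamma^(0) = (1/2)*g'(p) = -T/2,
so Gamma^(alpha) = -((1+alpha)/2)*T.
alpha = -1, -(1+alpha)/2 = 0.0.
Gamma = 0.0 * 9.906873 = 0.0000

0.0000
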